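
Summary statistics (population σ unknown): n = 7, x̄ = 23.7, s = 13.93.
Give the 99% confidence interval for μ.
(4.18, 43.22)

t-interval (σ unknown):
df = n - 1 = 6
t* = 3.707 for 99% confidence

Margin of error = t* · s/√n = 3.707 · 13.93/√7 = 19.52

CI: (4.18, 43.22)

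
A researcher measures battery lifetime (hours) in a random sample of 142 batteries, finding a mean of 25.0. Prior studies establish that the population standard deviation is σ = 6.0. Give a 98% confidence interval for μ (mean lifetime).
(23.83, 26.17)

z-interval (σ known):
z* = 2.326 for 98% confidence

Margin of error = z* · σ/√n = 2.326 · 6.0/√142 = 1.17

CI: (25.0 - 1.17, 25.0 + 1.17) = (23.83, 26.17)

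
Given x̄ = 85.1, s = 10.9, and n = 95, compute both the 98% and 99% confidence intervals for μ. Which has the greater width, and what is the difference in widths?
99% CI is wider by 0.59

df = 94
98% CI: t* = 2.367, (82.45, 87.75), width = 2 · t* · s/√n = 5.29
99% CI: t* = 2.629, (82.16, 88.04), width = 2 · t* · s/√n = 5.88

The 99% CI is wider by 5.88 - 5.29 = 0.59.
Higher confidence requires a wider interval.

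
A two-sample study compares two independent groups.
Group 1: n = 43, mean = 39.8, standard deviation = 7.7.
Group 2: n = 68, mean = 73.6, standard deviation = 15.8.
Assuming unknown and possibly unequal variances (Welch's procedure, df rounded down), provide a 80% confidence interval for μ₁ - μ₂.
(-36.70, -30.90)

Difference: x̄₁ - x̄₂ = -33.80
SE = √(s₁²/n₁ + s₂²/n₂) = √(7.7²/43 + 15.8²/68) = 2.2472
df = 103.49 → 103 (Welch–Satterthwaite, rounded down)
t* = 1.290

CI: -33.80 ± 1.290 · 2.2472 = -33.80 ± 2.90 = (-36.70, -30.90)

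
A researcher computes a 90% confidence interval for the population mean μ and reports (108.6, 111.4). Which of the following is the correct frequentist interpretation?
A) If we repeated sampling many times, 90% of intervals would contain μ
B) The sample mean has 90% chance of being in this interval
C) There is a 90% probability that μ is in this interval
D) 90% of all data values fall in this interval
A

A) Correct — this is the frequentist long-run coverage interpretation.
B) Wrong — x̄ is observed and sits in the interval by construction.
C) Wrong — μ is fixed; the randomness lives in the interval, not in μ.
D) Wrong — a CI is about the parameter μ, not individual data values.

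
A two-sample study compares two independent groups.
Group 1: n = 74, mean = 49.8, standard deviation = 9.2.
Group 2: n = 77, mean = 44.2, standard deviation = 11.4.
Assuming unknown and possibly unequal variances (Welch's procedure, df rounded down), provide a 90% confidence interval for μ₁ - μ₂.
(2.81, 8.39)

Difference: x̄₁ - x̄₂ = 5.60
SE = √(s₁²/n₁ + s₂²/n₂) = √(9.2²/74 + 11.4²/77) = 1.6827
df = 144.72 → 144 (Welch–Satterthwaite, rounded down)
t* = 1.656

CI: 5.60 ± 1.656 · 1.6827 = 5.60 ± 2.79 = (2.81, 8.39)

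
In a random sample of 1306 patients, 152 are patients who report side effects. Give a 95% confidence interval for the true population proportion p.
(0.099, 0.134)

Proportion CI:
p̂ = 152/1306 = 0.11639
SE = √(p̂(1-p̂)/n) = √(0.11639 · 0.88361 / 1306) = 0.00887

z* = 1.960
Margin = z* · SE = 1.960 · 0.00887 = 0.0174

CI: 0.11639 ± 0.0174 = (0.099, 0.134)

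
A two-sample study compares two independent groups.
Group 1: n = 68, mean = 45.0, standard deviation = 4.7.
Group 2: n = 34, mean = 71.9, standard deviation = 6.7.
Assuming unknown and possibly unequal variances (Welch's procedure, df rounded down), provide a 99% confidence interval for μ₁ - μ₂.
(-30.34, -23.46)

Difference: x̄₁ - x̄₂ = -26.90
SE = √(s₁²/n₁ + s₂²/n₂) = √(4.7²/68 + 6.7²/34) = 1.2826
df = 49.75 → 49 (Welch–Satterthwaite, rounded down)
t* = 2.680

CI: -26.90 ± 2.680 · 1.2826 = -26.90 ± 3.44 = (-30.34, -23.46)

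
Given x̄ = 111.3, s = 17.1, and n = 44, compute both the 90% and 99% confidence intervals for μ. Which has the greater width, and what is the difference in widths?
99% CI is wider by 5.22

df = 43
90% CI: t* = 1.681, (106.97, 115.63), width = 2 · t* · s/√n = 8.67
99% CI: t* = 2.695, (104.35, 118.25), width = 2 · t* · s/√n = 13.89

The 99% CI is wider by 13.89 - 8.67 = 5.22.
Higher confidence requires a wider interval.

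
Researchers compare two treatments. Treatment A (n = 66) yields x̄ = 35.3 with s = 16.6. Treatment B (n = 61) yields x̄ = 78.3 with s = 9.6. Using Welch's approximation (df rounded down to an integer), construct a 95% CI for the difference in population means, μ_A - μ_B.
(-47.73, -38.27)

Difference: x̄₁ - x̄₂ = -43.00
SE = √(s₁²/n₁ + s₂²/n₂) = √(16.6²/66 + 9.6²/61) = 2.3845
df = 105.58 → 105 (Welch–Satterthwaite, rounded down)
t* = 1.983

CI: -43.00 ± 1.983 · 2.3845 = -43.00 ± 4.73 = (-47.73, -38.27)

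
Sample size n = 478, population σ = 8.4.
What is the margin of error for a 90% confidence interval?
Margin of error = 0.63

Margin of error = z* · σ/√n
= 1.645 · 8.4/√478
= 1.645 · 8.4/21.8632
= 0.63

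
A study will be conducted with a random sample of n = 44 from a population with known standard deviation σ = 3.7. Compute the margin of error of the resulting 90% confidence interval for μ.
Margin of error = 0.92

Margin of error = z* · σ/√n
= 1.645 · 3.7/√44
= 1.645 · 3.7/6.6332
= 0.92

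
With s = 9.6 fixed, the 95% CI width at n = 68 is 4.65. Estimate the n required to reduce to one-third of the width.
n ≈ 612

CI width ∝ 1/√n
To reduce width by factor 3, need √n to grow by 3 → need 3² = 9 times as many samples.

Current: n = 68, width = 4.65
New: n = 612, width ≈ 1.52

Width reduced by factor of 4.65/1.52 = 3.06.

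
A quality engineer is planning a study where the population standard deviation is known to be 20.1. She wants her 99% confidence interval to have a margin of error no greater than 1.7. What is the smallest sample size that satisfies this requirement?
n ≥ 928

For margin E ≤ 1.7:
n ≥ (z* · σ / E)²
n ≥ (2.576 · 20.1 / 1.7)²
n ≥ 927.65

Minimum n = 928 (rounding up)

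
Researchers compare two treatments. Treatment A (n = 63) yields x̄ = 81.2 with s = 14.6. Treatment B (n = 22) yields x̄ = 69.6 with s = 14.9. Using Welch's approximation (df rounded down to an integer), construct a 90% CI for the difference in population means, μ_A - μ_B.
(5.40, 17.80)

Difference: x̄₁ - x̄₂ = 11.60
SE = √(s₁²/n₁ + s₂²/n₂) = √(14.6²/63 + 14.9²/22) = 3.6708
df = 36.07 → 36 (Welch–Satterthwaite, rounded down)
t* = 1.688

CI: 11.60 ± 1.688 · 3.6708 = 11.60 ± 6.20 = (5.40, 17.80)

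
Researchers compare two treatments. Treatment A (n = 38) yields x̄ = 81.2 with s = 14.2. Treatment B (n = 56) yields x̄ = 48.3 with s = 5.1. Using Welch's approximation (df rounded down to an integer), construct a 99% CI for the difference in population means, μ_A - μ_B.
(26.43, 39.37)

Difference: x̄₁ - x̄₂ = 32.90
SE = √(s₁²/n₁ + s₂²/n₂) = √(14.2²/38 + 5.1²/56) = 2.4022
df = 43.54 → 43 (Welch–Satterthwaite, rounded down)
t* = 2.695

CI: 32.90 ± 2.695 · 2.4022 = 32.90 ± 6.47 = (26.43, 39.37)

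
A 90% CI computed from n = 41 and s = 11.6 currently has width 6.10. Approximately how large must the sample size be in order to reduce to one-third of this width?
n ≈ 369

CI width ∝ 1/√n
To reduce width by factor 3, need √n to grow by 3 → need 3² = 9 times as many samples.

Current: n = 41, width = 6.10
New: n = 369, width ≈ 1.99

Width reduced by factor of 6.10/1.99 = 3.07.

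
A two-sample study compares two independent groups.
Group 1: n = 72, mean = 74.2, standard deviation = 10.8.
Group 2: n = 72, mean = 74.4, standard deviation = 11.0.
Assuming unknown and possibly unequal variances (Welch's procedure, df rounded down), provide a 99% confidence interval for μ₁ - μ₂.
(-4.94, 4.54)

Difference: x̄₁ - x̄₂ = -0.20
SE = √(s₁²/n₁ + s₂²/n₂) = √(10.8²/72 + 11.0²/72) = 1.8167
df = 141.95 → 141 (Welch–Satterthwaite, rounded down)
t* = 2.611

CI: -0.20 ± 2.611 · 1.8167 = -0.20 ± 4.74 = (-4.94, 4.54)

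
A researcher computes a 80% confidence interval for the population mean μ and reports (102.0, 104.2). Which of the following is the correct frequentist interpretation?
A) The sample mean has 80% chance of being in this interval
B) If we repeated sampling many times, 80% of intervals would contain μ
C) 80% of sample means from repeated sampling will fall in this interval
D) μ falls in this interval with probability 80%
B

A) Wrong — x̄ is observed and sits in the interval by construction.
B) Correct — this is the frequentist long-run coverage interpretation.
C) Wrong — coverage applies to intervals containing μ, not to future x̄ values.
D) Wrong — μ is fixed; the randomness lives in the interval, not in μ.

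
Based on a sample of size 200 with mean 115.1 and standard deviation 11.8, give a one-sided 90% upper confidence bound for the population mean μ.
μ ≤ 116.17

Upper bound (one-sided):
t* = 1.286 (one-sided for 90%)
Upper bound = x̄ + t* · s/√n = 115.1 + 1.286 · 11.8/√200 = 116.17

We are 90% confident that μ ≤ 116.17.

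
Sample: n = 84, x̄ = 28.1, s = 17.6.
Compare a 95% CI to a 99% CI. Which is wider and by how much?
99% CI is wider by 2.48

df = 83
95% CI: t* = 1.989, (24.28, 31.92), width = 2 · t* · s/√n = 7.64
99% CI: t* = 2.636, (23.04, 33.16), width = 2 · t* · s/√n = 10.12

The 99% CI is wider by 10.12 - 7.64 = 2.48.
Higher confidence requires a wider interval.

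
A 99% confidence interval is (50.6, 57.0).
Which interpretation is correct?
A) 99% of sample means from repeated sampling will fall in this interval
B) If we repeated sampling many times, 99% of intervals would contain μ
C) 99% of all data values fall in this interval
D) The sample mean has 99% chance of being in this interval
B

A) Wrong — coverage applies to intervals containing μ, not to future x̄ values.
B) Correct — this is the frequentist long-run coverage interpretation.
C) Wrong — a CI is about the parameter μ, not individual data values.
D) Wrong — x̄ is observed and sits in the interval by construction.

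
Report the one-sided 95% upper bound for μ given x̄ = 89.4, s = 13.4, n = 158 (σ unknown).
μ ≤ 91.16

Upper bound (one-sided):
t* = 1.655 (one-sided for 95%)
Upper bound = x̄ + t* · s/√n = 89.4 + 1.655 · 13.4/√158 = 91.16

We are 95% confident that μ ≤ 91.16.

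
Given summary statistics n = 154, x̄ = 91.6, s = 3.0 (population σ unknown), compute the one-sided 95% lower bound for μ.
μ ≥ 91.20

Lower bound (one-sided):
t* = 1.655 (one-sided for 95%)
Lower bound = x̄ - t* · s/√n = 91.6 - 1.655 · 3.0/√154 = 91.20

We are 95% confident that μ ≥ 91.20.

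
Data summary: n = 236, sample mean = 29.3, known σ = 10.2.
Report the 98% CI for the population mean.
(27.76, 30.84)

z-interval (σ known):
z* = 2.326 for 98% confidence

Margin of error = z* · σ/√n = 2.326 · 10.2/√236 = 1.54

CI: (29.3 - 1.54, 29.3 + 1.54) = (27.76, 30.84)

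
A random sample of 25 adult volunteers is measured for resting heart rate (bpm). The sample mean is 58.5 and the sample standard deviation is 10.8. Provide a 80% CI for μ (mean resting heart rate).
(55.65, 61.35)

t-interval (σ unknown):
df = n - 1 = 24
t* = 1.318 for 80% confidence

Margin of error = t* · s/√n = 1.318 · 10.8/√25 = 2.85

CI: (55.65, 61.35)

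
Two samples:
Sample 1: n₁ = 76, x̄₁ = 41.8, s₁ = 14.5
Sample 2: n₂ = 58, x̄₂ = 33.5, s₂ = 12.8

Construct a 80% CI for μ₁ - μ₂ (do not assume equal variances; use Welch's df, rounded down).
(5.25, 11.35)

Difference: x̄₁ - x̄₂ = 8.30
SE = √(s₁²/n₁ + s₂²/n₂) = √(14.5²/76 + 12.8²/58) = 2.3646
df = 129.16 → 129 (Welch–Satterthwaite, rounded down)
t* = 1.288

CI: 8.30 ± 1.288 · 2.3646 = 8.30 ± 3.05 = (5.25, 11.35)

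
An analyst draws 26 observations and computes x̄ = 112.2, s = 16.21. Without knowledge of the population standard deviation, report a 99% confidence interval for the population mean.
(103.34, 121.06)

t-interval (σ unknown):
df = n - 1 = 25
t* = 2.787 for 99% confidence

Margin of error = t* · s/√n = 2.787 · 16.21/√26 = 8.86

CI: (103.34, 121.06)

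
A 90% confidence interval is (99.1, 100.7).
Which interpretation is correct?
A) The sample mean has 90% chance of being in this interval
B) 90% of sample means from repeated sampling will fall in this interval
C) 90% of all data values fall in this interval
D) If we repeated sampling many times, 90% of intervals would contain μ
D

A) Wrong — x̄ is observed and sits in the interval by construction.
B) Wrong — coverage applies to intervals containing μ, not to future x̄ values.
C) Wrong — a CI is about the parameter μ, not individual data values.
D) Correct — this is the frequentist long-run coverage interpretation.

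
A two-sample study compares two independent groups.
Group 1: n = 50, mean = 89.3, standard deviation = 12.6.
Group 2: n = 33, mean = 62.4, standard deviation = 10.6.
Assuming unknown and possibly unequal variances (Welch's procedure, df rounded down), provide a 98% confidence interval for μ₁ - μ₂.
(20.81, 32.99)

Difference: x̄₁ - x̄₂ = 26.90
SE = √(s₁²/n₁ + s₂²/n₂) = √(12.6²/50 + 10.6²/33) = 2.5652
df = 76.22 → 76 (Welch–Satterthwaite, rounded down)
t* = 2.376

CI: 26.90 ± 2.376 · 2.5652 = 26.90 ± 6.09 = (20.81, 32.99)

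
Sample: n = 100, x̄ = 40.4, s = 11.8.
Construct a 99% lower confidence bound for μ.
μ ≥ 37.61

Lower bound (one-sided):
t* = 2.365 (one-sided for 99%)
Lower bound = x̄ - t* · s/√n = 40.4 - 2.365 · 11.8/√100 = 37.61

We are 99% confident that μ ≥ 37.61.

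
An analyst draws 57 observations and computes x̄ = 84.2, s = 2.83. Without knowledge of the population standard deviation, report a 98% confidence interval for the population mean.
(83.30, 85.10)

t-interval (σ unknown):
df = n - 1 = 56
t* = 2.395 for 98% confidence

Margin of error = t* · s/√n = 2.395 · 2.83/√57 = 0.90

CI: (83.30, 85.10)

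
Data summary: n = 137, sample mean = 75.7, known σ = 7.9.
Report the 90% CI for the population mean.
(74.59, 76.81)

z-interval (σ known):
z* = 1.645 for 90% confidence

Margin of error = z* · σ/√n = 1.645 · 7.9/√137 = 1.11

CI: (75.7 - 1.11, 75.7 + 1.11) = (74.59, 76.81)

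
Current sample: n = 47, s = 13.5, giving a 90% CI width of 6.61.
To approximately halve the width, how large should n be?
n ≈ 188

CI width ∝ 1/√n
To reduce width by factor 2, need √n to grow by 2 → need 2² = 4 times as many samples.

Current: n = 47, width = 6.61
New: n = 188, width ≈ 3.26

Width reduced by factor of 6.61/3.26 = 2.03.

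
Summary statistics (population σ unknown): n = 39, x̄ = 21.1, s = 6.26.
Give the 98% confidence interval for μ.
(18.67, 23.53)

t-interval (σ unknown):
df = n - 1 = 38
t* = 2.429 for 98% confidence

Margin of error = t* · s/√n = 2.429 · 6.26/√39 = 2.43

CI: (18.67, 23.53)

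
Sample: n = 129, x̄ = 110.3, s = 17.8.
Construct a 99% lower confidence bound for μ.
μ ≥ 106.61

Lower bound (one-sided):
t* = 2.356 (one-sided for 99%)
Lower bound = x̄ - t* · s/√n = 110.3 - 2.356 · 17.8/√129 = 106.61

We are 99% confident that μ ≥ 106.61.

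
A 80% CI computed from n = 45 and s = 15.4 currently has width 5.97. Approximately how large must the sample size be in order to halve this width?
n ≈ 180

CI width ∝ 1/√n
To reduce width by factor 2, need √n to grow by 2 → need 2² = 4 times as many samples.

Current: n = 45, width = 5.97
New: n = 180, width ≈ 2.95

Width reduced by factor of 5.97/2.95 = 2.02.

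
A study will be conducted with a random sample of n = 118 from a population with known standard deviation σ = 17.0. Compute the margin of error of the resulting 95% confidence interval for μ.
Margin of error = 3.07

Margin of error = z* · σ/√n
= 1.960 · 17.0/√118
= 1.960 · 17.0/10.8628
= 3.07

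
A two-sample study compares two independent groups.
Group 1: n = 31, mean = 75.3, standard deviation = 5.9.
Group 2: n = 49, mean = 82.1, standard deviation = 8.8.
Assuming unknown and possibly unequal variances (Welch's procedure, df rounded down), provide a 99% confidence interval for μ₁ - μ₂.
(-11.14, -2.46)

Difference: x̄₁ - x̄₂ = -6.80
SE = √(s₁²/n₁ + s₂²/n₂) = √(5.9²/31 + 8.8²/49) = 1.6442
df = 77.69 → 77 (Welch–Satterthwaite, rounded down)
t* = 2.641

CI: -6.80 ± 2.641 · 1.6442 = -6.80 ± 4.34 = (-11.14, -2.46)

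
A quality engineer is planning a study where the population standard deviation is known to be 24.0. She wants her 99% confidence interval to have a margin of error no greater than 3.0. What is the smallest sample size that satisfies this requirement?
n ≥ 425

For margin E ≤ 3.0:
n ≥ (z* · σ / E)²
n ≥ (2.576 · 24.0 / 3.0)²
n ≥ 424.69

Minimum n = 425 (rounding up)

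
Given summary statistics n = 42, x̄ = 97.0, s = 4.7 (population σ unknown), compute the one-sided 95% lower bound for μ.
μ ≥ 95.78

Lower bound (one-sided):
t* = 1.683 (one-sided for 95%)
Lower bound = x̄ - t* · s/√n = 97.0 - 1.683 · 4.7/√42 = 95.78

We are 95% confident that μ ≥ 95.78.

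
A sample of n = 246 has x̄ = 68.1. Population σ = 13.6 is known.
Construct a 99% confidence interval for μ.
(65.87, 70.33)

z-interval (σ known):
z* = 2.576 for 99% confidence

Margin of error = z* · σ/√n = 2.576 · 13.6/√246 = 2.23

CI: (68.1 - 2.23, 68.1 + 2.23) = (65.87, 70.33)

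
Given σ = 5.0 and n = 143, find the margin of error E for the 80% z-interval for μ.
Margin of error = 0.54

Margin of error = z* · σ/√n
= 1.282 · 5.0/√143
= 1.282 · 5.0/11.9583
= 0.54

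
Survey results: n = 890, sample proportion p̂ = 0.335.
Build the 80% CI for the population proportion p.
(0.315, 0.355)

Proportion CI:
SE = √(p̂(1-p̂)/n) = √(0.335 · 0.665 / 890) = 0.01582

z* = 1.282
Margin = z* · SE = 1.282 · 0.01582 = 0.0203

CI: 0.335 ± 0.0203 = (0.315, 0.355)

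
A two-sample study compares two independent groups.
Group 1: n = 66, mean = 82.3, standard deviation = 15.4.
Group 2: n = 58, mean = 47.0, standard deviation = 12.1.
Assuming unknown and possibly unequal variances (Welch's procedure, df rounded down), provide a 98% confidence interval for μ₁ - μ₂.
(29.47, 41.13)

Difference: x̄₁ - x̄₂ = 35.30
SE = √(s₁²/n₁ + s₂²/n₂) = √(15.4²/66 + 12.1²/58) = 2.4734
df = 120.56 → 120 (Welch–Satterthwaite, rounded down)
t* = 2.358

CI: 35.30 ± 2.358 · 2.4734 = 35.30 ± 5.83 = (29.47, 41.13)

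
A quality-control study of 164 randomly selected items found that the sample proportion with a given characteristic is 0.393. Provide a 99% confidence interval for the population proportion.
(0.295, 0.491)

Proportion CI:
SE = √(p̂(1-p̂)/n) = √(0.393 · 0.607 / 164) = 0.03814

z* = 2.576
Margin = z* · SE = 2.576 · 0.03814 = 0.0982

CI: 0.393 ± 0.0982 = (0.295, 0.491)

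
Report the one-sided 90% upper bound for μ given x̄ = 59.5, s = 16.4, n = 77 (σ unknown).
μ ≤ 61.92

Upper bound (one-sided):
t* = 1.293 (one-sided for 90%)
Upper bound = x̄ + t* · s/√n = 59.5 + 1.293 · 16.4/√77 = 61.92

We are 90% confident that μ ≤ 61.92.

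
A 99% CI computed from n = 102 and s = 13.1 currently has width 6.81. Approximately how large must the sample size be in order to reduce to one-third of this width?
n ≈ 918

CI width ∝ 1/√n
To reduce width by factor 3, need √n to grow by 3 → need 3² = 9 times as many samples.

Current: n = 102, width = 6.81
New: n = 918, width ≈ 2.23

Width reduced by factor of 6.81/2.23 = 3.05.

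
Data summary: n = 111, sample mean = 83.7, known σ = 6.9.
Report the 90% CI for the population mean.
(82.62, 84.78)

z-interval (σ known):
z* = 1.645 for 90% confidence

Margin of error = z* · σ/√n = 1.645 · 6.9/√111 = 1.08

CI: (83.7 - 1.08, 83.7 + 1.08) = (82.62, 84.78)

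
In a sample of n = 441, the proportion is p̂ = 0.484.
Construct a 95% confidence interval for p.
(0.437, 0.531)

Proportion CI:
SE = √(p̂(1-p̂)/n) = √(0.484 · 0.516 / 441) = 0.02380

z* = 1.960
Margin = z* · SE = 1.960 · 0.02380 = 0.0466

CI: 0.484 ± 0.0466 = (0.437, 0.531)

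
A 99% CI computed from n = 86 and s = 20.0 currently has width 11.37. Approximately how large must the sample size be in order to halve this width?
n ≈ 344

CI width ∝ 1/√n
To reduce width by factor 2, need √n to grow by 2 → need 2² = 4 times as many samples.

Current: n = 86, width = 11.37
New: n = 344, width ≈ 5.59

Width reduced by factor of 11.37/5.59 = 2.03.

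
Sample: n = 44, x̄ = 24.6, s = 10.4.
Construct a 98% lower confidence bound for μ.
μ ≥ 21.28

Lower bound (one-sided):
t* = 2.118 (one-sided for 98%)
Lower bound = x̄ - t* · s/√n = 24.6 - 2.118 · 10.4/√44 = 21.28

We are 98% confident that μ ≥ 21.28.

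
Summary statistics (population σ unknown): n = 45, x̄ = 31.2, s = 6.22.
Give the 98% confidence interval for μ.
(28.96, 33.44)

t-interval (σ unknown):
df = n - 1 = 44
t* = 2.414 for 98% confidence

Margin of error = t* · s/√n = 2.414 · 6.22/√45 = 2.24

CI: (28.96, 33.44)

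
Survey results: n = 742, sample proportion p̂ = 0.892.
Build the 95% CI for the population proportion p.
(0.870, 0.914)

Proportion CI:
SE = √(p̂(1-p̂)/n) = √(0.892 · 0.108 / 742) = 0.01139

z* = 1.960
Margin = z* · SE = 1.960 · 0.01139 = 0.0223

CI: 0.892 ± 0.0223 = (0.870, 0.914)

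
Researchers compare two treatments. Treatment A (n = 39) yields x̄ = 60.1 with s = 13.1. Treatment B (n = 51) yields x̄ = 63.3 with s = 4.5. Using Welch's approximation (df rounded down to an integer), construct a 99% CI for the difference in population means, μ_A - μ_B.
(-9.10, 2.70)

Difference: x̄₁ - x̄₂ = -3.20
SE = √(s₁²/n₁ + s₂²/n₂) = √(13.1²/39 + 4.5²/51) = 2.1903
df = 44.89 → 44 (Welch–Satterthwaite, rounded down)
t* = 2.692

CI: -3.20 ± 2.692 · 2.1903 = -3.20 ± 5.90 = (-9.10, 2.70)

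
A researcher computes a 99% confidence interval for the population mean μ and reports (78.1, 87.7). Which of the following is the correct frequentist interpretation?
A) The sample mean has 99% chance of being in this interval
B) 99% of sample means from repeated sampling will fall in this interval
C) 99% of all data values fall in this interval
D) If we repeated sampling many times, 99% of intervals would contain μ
D

A) Wrong — x̄ is observed and sits in the interval by construction.
B) Wrong — coverage applies to intervals containing μ, not to future x̄ values.
C) Wrong — a CI is about the parameter μ, not individual data values.
D) Correct — this is the frequentist long-run coverage interpretation.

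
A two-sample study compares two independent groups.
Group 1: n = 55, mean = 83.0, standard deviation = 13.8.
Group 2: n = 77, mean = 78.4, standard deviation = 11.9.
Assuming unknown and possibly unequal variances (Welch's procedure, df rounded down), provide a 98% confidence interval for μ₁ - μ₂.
(-0.84, 10.04)

Difference: x̄₁ - x̄₂ = 4.60
SE = √(s₁²/n₁ + s₂²/n₂) = √(13.8²/55 + 11.9²/77) = 2.3025
df = 105.46 → 105 (Welch–Satterthwaite, rounded down)
t* = 2.362

CI: 4.60 ± 2.362 · 2.3025 = 4.60 ± 5.44 = (-0.84, 10.04)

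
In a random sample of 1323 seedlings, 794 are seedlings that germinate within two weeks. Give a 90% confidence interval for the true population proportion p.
(0.578, 0.622)

Proportion CI:
p̂ = 794/1323 = 0.60015
SE = √(p̂(1-p̂)/n) = √(0.60015 · 0.39985 / 1323) = 0.01347

z* = 1.645
Margin = z* · SE = 1.645 · 0.01347 = 0.0222

CI: 0.60015 ± 0.0222 = (0.578, 0.622)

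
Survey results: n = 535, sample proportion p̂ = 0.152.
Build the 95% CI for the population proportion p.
(0.122, 0.182)

Proportion CI:
SE = √(p̂(1-p̂)/n) = √(0.152 · 0.848 / 535) = 0.01552

z* = 1.960
Margin = z* · SE = 1.960 · 0.01552 = 0.0304

CI: 0.152 ± 0.0304 = (0.122, 0.182)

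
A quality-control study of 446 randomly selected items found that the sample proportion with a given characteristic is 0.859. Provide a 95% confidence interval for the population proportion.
(0.827, 0.891)

Proportion CI:
SE = √(p̂(1-p̂)/n) = √(0.859 · 0.141 / 446) = 0.01648

z* = 1.960
Margin = z* · SE = 1.960 · 0.01648 = 0.0323

CI: 0.859 ± 0.0323 = (0.827, 0.891)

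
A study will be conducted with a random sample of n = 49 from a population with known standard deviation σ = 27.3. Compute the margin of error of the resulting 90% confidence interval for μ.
Margin of error = 6.42

Margin of error = z* · σ/√n
= 1.645 · 27.3/√49
= 1.645 · 27.3/7.0000
= 6.42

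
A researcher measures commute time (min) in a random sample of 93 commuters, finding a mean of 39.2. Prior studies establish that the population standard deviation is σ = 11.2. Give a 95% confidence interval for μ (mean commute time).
(36.92, 41.48)

z-interval (σ known):
z* = 1.960 for 95% confidence

Margin of error = z* · σ/√n = 1.960 · 11.2/√93 = 2.28

CI: (39.2 - 2.28, 39.2 + 2.28) = (36.92, 41.48)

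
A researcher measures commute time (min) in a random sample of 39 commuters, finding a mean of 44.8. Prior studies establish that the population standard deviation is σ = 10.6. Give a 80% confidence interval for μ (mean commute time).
(42.62, 46.98)

z-interval (σ known):
z* = 1.282 for 80% confidence

Margin of error = z* · σ/√n = 1.282 · 10.6/√39 = 2.18

CI: (44.8 - 2.18, 44.8 + 2.18) = (42.62, 46.98)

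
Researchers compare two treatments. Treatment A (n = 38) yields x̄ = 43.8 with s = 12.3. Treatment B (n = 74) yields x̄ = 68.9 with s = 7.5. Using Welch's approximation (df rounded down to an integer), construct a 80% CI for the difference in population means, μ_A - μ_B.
(-27.93, -22.27)

Difference: x̄₁ - x̄₂ = -25.10
SE = √(s₁²/n₁ + s₂²/n₂) = √(12.3²/38 + 7.5²/74) = 2.1775
df = 51.53 → 51 (Welch–Satterthwaite, rounded down)
t* = 1.298

CI: -25.10 ± 1.298 · 2.1775 = -25.10 ± 2.83 = (-27.93, -22.27)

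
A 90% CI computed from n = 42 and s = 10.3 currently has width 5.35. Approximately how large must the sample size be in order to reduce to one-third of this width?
n ≈ 378

CI width ∝ 1/√n
To reduce width by factor 3, need √n to grow by 3 → need 3² = 9 times as many samples.

Current: n = 42, width = 5.35
New: n = 378, width ≈ 1.75

Width reduced by factor of 5.35/1.75 = 3.06.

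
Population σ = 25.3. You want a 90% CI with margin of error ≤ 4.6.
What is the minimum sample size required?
n ≥ 82

For margin E ≤ 4.6:
n ≥ (z* · σ / E)²
n ≥ (1.645 · 25.3 / 4.6)²
n ≥ 81.86

Minimum n = 82 (rounding up)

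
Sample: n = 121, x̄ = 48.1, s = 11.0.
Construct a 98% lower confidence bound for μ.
μ ≥ 46.02

Lower bound (one-sided):
t* = 2.076 (one-sided for 98%)
Lower bound = x̄ - t* · s/√n = 48.1 - 2.076 · 11.0/√121 = 46.02

We are 98% confident that μ ≥ 46.02.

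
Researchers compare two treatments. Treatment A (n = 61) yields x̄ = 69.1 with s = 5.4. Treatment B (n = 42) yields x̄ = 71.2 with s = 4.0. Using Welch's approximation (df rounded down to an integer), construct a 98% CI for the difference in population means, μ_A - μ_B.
(-4.29, 0.09)

Difference: x̄₁ - x̄₂ = -2.10
SE = √(s₁²/n₁ + s₂²/n₂) = √(5.4²/61 + 4.0²/42) = 0.9268
df = 100.41 → 100 (Welch–Satterthwaite, rounded down)
t* = 2.364

CI: -2.10 ± 2.364 · 0.9268 = -2.10 ± 2.19 = (-4.29, 0.09)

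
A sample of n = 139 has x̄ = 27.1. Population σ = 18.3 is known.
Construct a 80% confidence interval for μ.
(25.11, 29.09)

z-interval (σ known):
z* = 1.282 for 80% confidence

Margin of error = z* · σ/√n = 1.282 · 18.3/√139 = 1.99

CI: (27.1 - 1.99, 27.1 + 1.99) = (25.11, 29.09)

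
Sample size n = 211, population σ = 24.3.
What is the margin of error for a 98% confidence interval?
Margin of error = 3.89

Margin of error = z* · σ/√n
= 2.326 · 24.3/√211
= 2.326 · 24.3/14.5258
= 3.89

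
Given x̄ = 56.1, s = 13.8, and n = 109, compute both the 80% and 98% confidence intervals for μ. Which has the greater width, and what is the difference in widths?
98% CI is wider by 2.83

df = 108
80% CI: t* = 1.289, (54.40, 57.80), width = 2 · t* · s/√n = 3.41
98% CI: t* = 2.361, (52.98, 59.22), width = 2 · t* · s/√n = 6.24

The 98% CI is wider by 6.24 - 3.41 = 2.83.
Higher confidence requires a wider interval.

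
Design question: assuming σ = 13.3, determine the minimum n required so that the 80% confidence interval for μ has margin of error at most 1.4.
n ≥ 149

For margin E ≤ 1.4:
n ≥ (z* · σ / E)²
n ≥ (1.282 · 13.3 / 1.4)²
n ≥ 148.33

Minimum n = 149 (rounding up)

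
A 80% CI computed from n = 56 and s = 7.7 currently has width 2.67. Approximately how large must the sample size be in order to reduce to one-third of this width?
n ≈ 504

CI width ∝ 1/√n
To reduce width by factor 3, need √n to grow by 3 → need 3² = 9 times as many samples.

Current: n = 56, width = 2.67
New: n = 504, width ≈ 0.88

Width reduced by factor of 2.67/0.88 = 3.03.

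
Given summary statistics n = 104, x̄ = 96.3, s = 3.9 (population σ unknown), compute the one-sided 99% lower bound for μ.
μ ≥ 95.40

Lower bound (one-sided):
t* = 2.363 (one-sided for 99%)
Lower bound = x̄ - t* · s/√n = 96.3 - 2.363 · 3.9/√104 = 95.40

We are 99% confident that μ ≥ 95.40.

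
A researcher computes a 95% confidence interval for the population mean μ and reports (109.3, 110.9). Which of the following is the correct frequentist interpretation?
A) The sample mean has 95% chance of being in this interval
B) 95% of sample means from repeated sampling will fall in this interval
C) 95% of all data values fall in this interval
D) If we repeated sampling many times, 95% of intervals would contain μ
D

A) Wrong — x̄ is observed and sits in the interval by construction.
B) Wrong — coverage applies to intervals containing μ, not to future x̄ values.
C) Wrong — a CI is about the parameter μ, not individual data values.
D) Correct — this is the frequentist long-run coverage interpretation.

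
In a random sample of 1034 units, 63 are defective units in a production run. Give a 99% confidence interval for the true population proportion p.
(0.042, 0.080)

Proportion CI:
p̂ = 63/1034 = 0.06093
SE = √(p̂(1-p̂)/n) = √(0.06093 · 0.93907 / 1034) = 0.00744

z* = 2.576
Margin = z* · SE = 2.576 · 0.00744 = 0.0192

CI: 0.06093 ± 0.0192 = (0.042, 0.080)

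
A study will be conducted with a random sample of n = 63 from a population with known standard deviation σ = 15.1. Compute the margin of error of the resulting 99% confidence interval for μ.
Margin of error = 4.90

Margin of error = z* · σ/√n
= 2.576 · 15.1/√63
= 2.576 · 15.1/7.9373
= 4.90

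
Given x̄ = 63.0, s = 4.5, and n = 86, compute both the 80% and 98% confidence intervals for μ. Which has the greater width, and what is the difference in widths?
98% CI is wider by 1.05

df = 85
80% CI: t* = 1.292, (62.37, 63.63), width = 2 · t* · s/√n = 1.25
98% CI: t* = 2.371, (61.85, 64.15), width = 2 · t* · s/√n = 2.30

The 98% CI is wider by 2.30 - 1.25 = 1.05.
Higher confidence requires a wider interval.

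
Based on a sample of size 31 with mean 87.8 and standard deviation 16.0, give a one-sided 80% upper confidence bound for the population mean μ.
μ ≤ 90.25

Upper bound (one-sided):
t* = 0.854 (one-sided for 80%)
Upper bound = x̄ + t* · s/√n = 87.8 + 0.854 · 16.0/√31 = 90.25

We are 80% confident that μ ≤ 90.25.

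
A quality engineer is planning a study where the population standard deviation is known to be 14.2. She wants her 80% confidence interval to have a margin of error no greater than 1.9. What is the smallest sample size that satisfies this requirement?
n ≥ 92

For margin E ≤ 1.9:
n ≥ (z* · σ / E)²
n ≥ (1.282 · 14.2 / 1.9)²
n ≥ 91.80

Minimum n = 92 (rounding up)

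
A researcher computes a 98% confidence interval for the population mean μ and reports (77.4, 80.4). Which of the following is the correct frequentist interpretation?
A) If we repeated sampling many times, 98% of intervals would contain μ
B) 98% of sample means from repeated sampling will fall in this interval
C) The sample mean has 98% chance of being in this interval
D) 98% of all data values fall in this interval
A

A) Correct — this is the frequentist long-run coverage interpretation.
B) Wrong — coverage applies to intervals containing μ, not to future x̄ values.
C) Wrong — x̄ is observed and sits in the interval by construction.
D) Wrong — a CI is about the parameter μ, not individual data values.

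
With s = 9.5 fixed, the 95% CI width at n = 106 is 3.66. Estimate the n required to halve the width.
n ≈ 424

CI width ∝ 1/√n
To reduce width by factor 2, need √n to grow by 2 → need 2² = 4 times as many samples.

Current: n = 106, width = 3.66
New: n = 424, width ≈ 1.81

Width reduced by factor of 3.66/1.81 = 2.02.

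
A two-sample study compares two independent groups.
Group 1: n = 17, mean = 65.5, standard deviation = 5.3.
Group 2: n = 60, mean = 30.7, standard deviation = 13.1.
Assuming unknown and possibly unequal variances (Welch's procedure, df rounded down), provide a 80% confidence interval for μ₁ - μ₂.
(32.05, 37.55)

Difference: x̄₁ - x̄₂ = 34.80
SE = √(s₁²/n₁ + s₂²/n₂) = √(5.3²/17 + 13.1²/60) = 2.1243
df = 65.84 → 65 (Welch–Satterthwaite, rounded down)
t* = 1.295

CI: 34.80 ± 1.295 · 2.1243 = 34.80 ± 2.75 = (32.05, 37.55)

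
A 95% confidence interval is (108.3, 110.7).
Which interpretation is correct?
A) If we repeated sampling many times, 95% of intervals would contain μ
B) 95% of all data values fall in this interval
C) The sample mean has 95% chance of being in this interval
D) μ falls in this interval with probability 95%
A

A) Correct — this is the frequentist long-run coverage interpretation.
B) Wrong — a CI is about the parameter μ, not individual data values.
C) Wrong — x̄ is observed and sits in the interval by construction.
D) Wrong — μ is fixed; the randomness lives in the interval, not in μ.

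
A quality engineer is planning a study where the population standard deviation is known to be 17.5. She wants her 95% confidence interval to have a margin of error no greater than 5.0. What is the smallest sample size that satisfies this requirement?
n ≥ 48

For margin E ≤ 5.0:
n ≥ (z* · σ / E)²
n ≥ (1.960 · 17.5 / 5.0)²
n ≥ 47.06

Minimum n = 48 (rounding up)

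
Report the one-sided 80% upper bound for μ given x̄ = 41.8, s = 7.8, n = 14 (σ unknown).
μ ≤ 43.61

Upper bound (one-sided):
t* = 0.870 (one-sided for 80%)
Upper bound = x̄ + t* · s/√n = 41.8 + 0.870 · 7.8/√14 = 43.61

We are 80% confident that μ ≤ 43.61.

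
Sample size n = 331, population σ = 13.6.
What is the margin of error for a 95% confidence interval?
Margin of error = 1.47

Margin of error = z* · σ/√n
= 1.960 · 13.6/√331
= 1.960 · 13.6/18.1934
= 1.47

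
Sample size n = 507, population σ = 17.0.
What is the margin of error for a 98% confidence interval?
Margin of error = 1.76

Margin of error = z* · σ/√n
= 2.326 · 17.0/√507
= 2.326 · 17.0/22.5167
= 1.76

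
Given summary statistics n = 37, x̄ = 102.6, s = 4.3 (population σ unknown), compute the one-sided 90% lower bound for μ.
μ ≥ 101.68

Lower bound (one-sided):
t* = 1.306 (one-sided for 90%)
Lower bound = x̄ - t* · s/√n = 102.6 - 1.306 · 4.3/√37 = 101.68

We are 90% confident that μ ≥ 101.68.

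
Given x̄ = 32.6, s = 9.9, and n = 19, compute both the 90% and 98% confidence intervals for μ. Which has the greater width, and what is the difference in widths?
98% CI is wider by 3.71

df = 18
90% CI: t* = 1.734, (28.66, 36.54), width = 2 · t* · s/√n = 7.88
98% CI: t* = 2.552, (26.80, 38.40), width = 2 · t* · s/√n = 11.59

The 98% CI is wider by 11.59 - 7.88 = 3.71.
Higher confidence requires a wider interval.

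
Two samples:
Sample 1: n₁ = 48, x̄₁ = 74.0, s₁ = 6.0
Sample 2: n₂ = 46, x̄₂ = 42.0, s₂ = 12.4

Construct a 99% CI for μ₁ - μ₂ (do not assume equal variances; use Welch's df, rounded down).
(26.63, 37.37)

Difference: x̄₁ - x̄₂ = 32.00
SE = √(s₁²/n₁ + s₂²/n₂) = √(6.0²/48 + 12.4²/46) = 2.0230
df = 64.36 → 64 (Welch–Satterthwaite, rounded down)
t* = 2.655

CI: 32.00 ± 2.655 · 2.0230 = 32.00 ± 5.37 = (26.63, 37.37)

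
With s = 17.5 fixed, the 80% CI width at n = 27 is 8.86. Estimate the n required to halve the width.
n ≈ 108

CI width ∝ 1/√n
To reduce width by factor 2, need √n to grow by 2 → need 2² = 4 times as many samples.

Current: n = 27, width = 8.86
New: n = 108, width ≈ 4.34

Width reduced by factor of 8.86/4.34 = 2.04.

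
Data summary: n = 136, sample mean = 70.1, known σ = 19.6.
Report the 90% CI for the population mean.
(67.34, 72.86)

z-interval (σ known):
z* = 1.645 for 90% confidence

Margin of error = z* · σ/√n = 1.645 · 19.6/√136 = 2.76

CI: (70.1 - 2.76, 70.1 + 2.76) = (67.34, 72.86)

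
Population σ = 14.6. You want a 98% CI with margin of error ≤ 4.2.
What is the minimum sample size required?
n ≥ 66

For margin E ≤ 4.2:
n ≥ (z* · σ / E)²
n ≥ (2.326 · 14.6 / 4.2)²
n ≥ 65.38

Minimum n = 66 (rounding up)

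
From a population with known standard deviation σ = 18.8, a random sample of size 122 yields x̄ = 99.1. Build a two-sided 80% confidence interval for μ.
(96.92, 101.28)

z-interval (σ known):
z* = 1.282 for 80% confidence

Margin of error = z* · σ/√n = 1.282 · 18.8/√122 = 2.18

CI: (99.1 - 2.18, 99.1 + 2.18) = (96.92, 101.28)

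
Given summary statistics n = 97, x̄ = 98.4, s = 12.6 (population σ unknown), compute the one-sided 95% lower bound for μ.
μ ≥ 96.28

Lower bound (one-sided):
t* = 1.661 (one-sided for 95%)
Lower bound = x̄ - t* · s/√n = 98.4 - 1.661 · 12.6/√97 = 96.28

We are 95% confident that μ ≥ 96.28.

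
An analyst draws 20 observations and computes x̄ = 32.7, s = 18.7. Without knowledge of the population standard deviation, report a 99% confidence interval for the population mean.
(20.74, 44.66)

t-interval (σ unknown):
df = n - 1 = 19
t* = 2.861 for 99% confidence

Margin of error = t* · s/√n = 2.861 · 18.7/√20 = 11.96

CI: (20.74, 44.66)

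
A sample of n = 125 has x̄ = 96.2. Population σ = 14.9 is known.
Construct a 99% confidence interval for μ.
(92.77, 99.63)

z-interval (σ known):
z* = 2.576 for 99% confidence

Margin of error = z* · σ/√n = 2.576 · 14.9/√125 = 3.43

CI: (96.2 - 3.43, 96.2 + 3.43) = (92.77, 99.63)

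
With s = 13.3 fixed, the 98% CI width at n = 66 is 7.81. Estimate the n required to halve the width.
n ≈ 264

CI width ∝ 1/√n
To reduce width by factor 2, need √n to grow by 2 → need 2² = 4 times as many samples.

Current: n = 66, width = 7.81
New: n = 264, width ≈ 3.83

Width reduced by factor of 7.81/3.83 = 2.04.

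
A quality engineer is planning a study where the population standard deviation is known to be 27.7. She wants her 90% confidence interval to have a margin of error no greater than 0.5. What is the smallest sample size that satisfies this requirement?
n ≥ 8306

For margin E ≤ 0.5:
n ≥ (z* · σ / E)²
n ≥ (1.645 · 27.7 / 0.5)²
n ≥ 8305.22

Minimum n = 8306 (rounding up)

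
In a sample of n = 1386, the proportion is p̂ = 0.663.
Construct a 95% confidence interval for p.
(0.638, 0.688)

Proportion CI:
SE = √(p̂(1-p̂)/n) = √(0.663 · 0.337 / 1386) = 0.01270

z* = 1.960
Margin = z* · SE = 1.960 · 0.01270 = 0.0249

CI: 0.663 ± 0.0249 = (0.638, 0.688)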